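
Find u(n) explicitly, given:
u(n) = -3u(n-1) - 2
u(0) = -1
First-order linear non-homogeneous.
Homogeneous solution: u_h(n) = A·(-3)^n.
Try constant particular solution u_p = K: K = -3K - 2 ⇒ K = - \frac{1}{2}.
General: u(n) = A·(-3)^n - \frac{1}{2}.
Apply u(0) = -1: A - \frac{1}{2} = -1 ⇒ A = - \frac{1}{2}.
So u(n) = - \frac{\left(-3\right)^{n}}{2} - \frac{1}{2}.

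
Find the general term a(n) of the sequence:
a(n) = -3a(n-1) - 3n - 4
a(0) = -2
First-order linear with linear forcing.
Homogeneous solution: a_h(n) = A·(-3)^n.
Try particular a_p(n) = pn + q. Substituting:
  pn + q = -3(p(n-1) + q) - 3n - 4.
Matching the n-coefficient: p = -3p - 3 ⇒ p = - \frac{3}{4}.
Matching constants: q = 3p - 3q - 4 ⇒ q = - \frac{25}{16}.
General: a(n) = A·(-3)^n - \frac{3 n}{4} - \frac{25}{16}.
Apply a(0) = -2: A - \frac{25}{16} = -2 ⇒ A = - \frac{7}{16}.
So a(n) = - \frac{7 \left(-3\right)^{n}}{16} - \frac{3 n}{4} - \frac{25}{16}.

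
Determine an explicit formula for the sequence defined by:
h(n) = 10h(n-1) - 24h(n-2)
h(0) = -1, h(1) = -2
Characteristic equation: x² - 10x + 24 = 0, which factors as (x - (6))(x - (4)) = 0.
Roots r₁ = 6, r₂ = 4 (distinct).
General solution: h(n) = A·(6)^n + B·(4)^n.
From h(0) = -1: A + B = -1.
From h(1) = -2: 6A + 4B = -2.
Solving: A = 1, B = -2.
So h(n) = - 2 \cdot 4^{n} + 6^{n}.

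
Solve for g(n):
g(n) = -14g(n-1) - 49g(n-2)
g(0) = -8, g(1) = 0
Characteristic equation: x² + 14x + 49 = 0, which is (x - (-7))².
Repeated root r = -7.
General solution: g(n) = (A + Bn)·(-7)^n.
From g(0) = -8: A = -8.
From g(1) = 0: (A + B)·(-7) = 0 ⇒ B = 8.
So g(n) = \left(8 n - 8\right) \cdot (-7)^n.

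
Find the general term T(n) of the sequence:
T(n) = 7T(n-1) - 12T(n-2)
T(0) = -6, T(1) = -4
Characteristic equation: x² - 7x + 12 = 0, which factors as (x - (4))(x - (3)) = 0.
Roots r₁ = 4, r₂ = 3 (distinct).
General solution: T(n) = A·(4)^n + B·(3)^n.
From T(0) = -6: A + B = -6.
From T(1) = -4: 4A + 3B = -4.
Solving: A = 14, B = -20.
So T(n) = - 20 \cdot 3^{n} + 14 \cdot 4^{n}.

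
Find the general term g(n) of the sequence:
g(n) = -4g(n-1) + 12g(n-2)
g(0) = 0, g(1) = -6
Characteristic equation: x² + 4x - 12 = 0, which factors as (x - (2))(x - (-6)) = 0.
Roots r₁ = 2, r₂ = -6 (distinct).
General solution: g(n) = A·(2)^n + B·(-6)^n.
From g(0) = 0: A + B = 0.
From g(1) = -6: 2A - 6B = -6.
Solving: A = - \frac{3}{4}, B = \frac{3}{4}.
So g(n) = \frac{3 \left(-6\right)^{n}}{4} - \frac{3 \cdot 2^{n}}{4}.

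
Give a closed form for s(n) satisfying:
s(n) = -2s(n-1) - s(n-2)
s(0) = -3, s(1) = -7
Characteristic equation: x² + 2x + 1 = 0, which is (x - (-1))².
Repeated root r = -1.
General solution: s(n) = (A + Bn)·(-1)^n.
From s(0) = -3: A = -3.
From s(1) = -7: (A + B)·(-1) = -7 ⇒ B = 10.
So s(n) = \left(10 n - 3\right) \cdot (-1)^n.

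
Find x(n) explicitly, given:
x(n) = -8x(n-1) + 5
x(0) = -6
First-order linear non-homogeneous.
Homogeneous solution: x_h(n) = A·(-8)^n.
Try constant particular solution x_p = K: K = -8K + 5 ⇒ K = \frac{5}{9}.
General: x(n) = A·(-8)^n + \frac{5}{9}.
Apply x(0) = -6: A + \frac{5}{9} = -6 ⇒ A = - \frac{59}{9}.
So x(n) = \frac{5}{9} - \frac{59 \left(-8\right)^{n}}{9}.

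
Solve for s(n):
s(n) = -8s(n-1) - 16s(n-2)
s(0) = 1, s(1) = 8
Characteristic equation: x² + 8x + 16 = 0, which is (x - (-4))².
Repeated root r = -4.
General solution: s(n) = (A + Bn)·(-4)^n.
From s(0) = 1: A = 1.
From s(1) = 8: (A + B)·(-4) = 8 ⇒ B = -3.
So s(n) = \left(1 - 3 n\right) \cdot (-4)^n.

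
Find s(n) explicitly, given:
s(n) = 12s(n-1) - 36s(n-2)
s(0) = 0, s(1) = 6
Characteristic equation: x² - 12x + 36 = 0, which is (x - (6))².
Repeated root r = 6.
General solution: s(n) = (A + Bn)·(6)^n.
From s(0) = 0: A = 0.
From s(1) = 6: (A + B)·(6) = 6 ⇒ B = 1.
So s(n) = \left(n\right) \cdot (6)^n.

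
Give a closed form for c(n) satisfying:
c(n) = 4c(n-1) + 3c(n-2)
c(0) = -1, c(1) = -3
Characteristic equation: x² - 4x - 3 = 0.
Discriminant Δ = (4)² + 4·(3) = 28.
Roots r₁,₂ = (4 ± √28)/2, so r₁ = 2 + \sqrt{7}, r₂ = 2 - \sqrt{7}.
General solution: c(n) = A·r₁^n + B·r₂^n.
From the initial conditions, A + B = -1 and r₁A + r₂B = -3.
Since r₁ - r₂ = √28: A = (-3 - (-1)r₂)/√28 = - \frac{1}{2} - \frac{\sqrt{7}}{14}, and B = -1 - A = - \frac{1}{2} + \frac{\sqrt{7}}{14}.
So c(n) = \left(- \frac{1}{2} - \frac{\sqrt{7}}{14}\right)\left(2 + \sqrt{7}\right)^n + \left(- \frac{1}{2} + \frac{\sqrt{7}}{14}\right)\left(2 - \sqrt{7}\right)^n.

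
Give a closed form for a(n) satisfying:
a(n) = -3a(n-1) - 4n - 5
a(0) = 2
First-order linear with linear forcing.
Homogeneous solution: a_h(n) = A·(-3)^n.
Try particular a_p(n) = pn + q. Substituting:
  pn + q = -3(p(n-1) + q) - 4n - 5.
Matching the n-coefficient: p = -3p - 4 ⇒ p = -1.
Matching constants: q = 3p - 3q - 5 ⇒ q = -2.
General: a(n) = A·(-3)^n - n - 2.
Apply a(0) = 2: A - 2 = 2 ⇒ A = 4.
So a(n) = 4 \left(-3\right)^{n} - n - 2.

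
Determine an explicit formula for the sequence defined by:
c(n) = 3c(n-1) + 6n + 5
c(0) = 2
First-order linear with linear forcing.
Homogeneous solution: c_h(n) = A·(3)^n.
Try particular c_p(n) = pn + q. Substituting:
  pn + q = 3(p(n-1) + q) + 6n + 5.
Matching the n-coefficient: p = 3p + 6 ⇒ p = -3.
Matching constants: q = -3p + 3q + 5 ⇒ q = -7.
General: c(n) = A·(3)^n - 3 n - 7.
Apply c(0) = 2: A - 7 = 2 ⇒ A = 9.
So c(n) = 9 \cdot 3^{n} - 3 n - 7.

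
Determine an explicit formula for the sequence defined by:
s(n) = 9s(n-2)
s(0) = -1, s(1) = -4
Characteristic equation: x² - 9 = 0, which factors as (x - (-3))(x - (3)) = 0.
Roots r₁ = -3, r₂ = 3 (distinct).
General solution: s(n) = A·(-3)^n + B·(3)^n.
From s(0) = -1: A + B = -1.
From s(1) = -4: -3A + 3B = -4.
Solving: A = \frac{1}{6}, B = - \frac{7}{6}.
So s(n) = \frac{\left(-3\right)^{n}}{6} - \frac{7 \cdot 3^{n}}{6}.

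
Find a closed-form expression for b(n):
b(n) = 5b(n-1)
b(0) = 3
This is a homogeneous first-order recurrence with ratio 5.
By induction b(n) = b(0) · (5)^n = 3 \cdot 5^{n}.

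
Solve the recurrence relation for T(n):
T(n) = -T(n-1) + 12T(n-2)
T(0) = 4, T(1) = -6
Characteristic equation: x² + x - 12 = 0, which factors as (x - (3))(x - (-4)) = 0.
Roots r₁ = 3, r₂ = -4 (distinct).
General solution: T(n) = A·(3)^n + B·(-4)^n.
From T(0) = 4: A + B = 4.
From T(1) = -6: 3A - 4B = -6.
Solving: A = \frac{10}{7}, B = \frac{18}{7}.
So T(n) = \frac{18 \left(-4\right)^{n}}{7} + \frac{10 \cdot 3^{n}}{7}.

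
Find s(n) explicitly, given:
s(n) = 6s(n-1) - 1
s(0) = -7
First-order linear non-homogeneous.
Homogeneous solution: s_h(n) = A·(6)^n.
Try constant particular solution s_p = K: K = 6K - 1 ⇒ K = \frac{1}{5}.
General: s(n) = A·(6)^n + \frac{1}{5}.
Apply s(0) = -7: A + \frac{1}{5} = -7 ⇒ A = - \frac{36}{5}.
So s(n) = \frac{1}{5} - \frac{36 \cdot 6^{n}}{5}.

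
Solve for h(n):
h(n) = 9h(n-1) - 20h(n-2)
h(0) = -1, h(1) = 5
Characteristic equation: x² - 9x + 20 = 0, which factors as (x - (4))(x - (5)) = 0.
Roots r₁ = 4, r₂ = 5 (distinct).
General solution: h(n) = A·(4)^n + B·(5)^n.
From h(0) = -1: A + B = -1.
From h(1) = 5: 4A + 5B = 5.
Solving: A = -10, B = 9.
So h(n) = - 10 \cdot 4^{n} + 9 \cdot 5^{n}.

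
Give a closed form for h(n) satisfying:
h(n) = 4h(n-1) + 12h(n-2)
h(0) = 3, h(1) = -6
Characteristic equation: x² - 4x - 12 = 0, which factors as (x - (-2))(x - (6)) = 0.
Roots r₁ = -2, r₂ = 6 (distinct).
General solution: h(n) = A·(-2)^n + B·(6)^n.
From h(0) = 3: A + B = 3.
From h(1) = -6: -2A + 6B = -6.
Solving: A = 3, B = 0.
So h(n) = 3 \left(-2\right)^{n}.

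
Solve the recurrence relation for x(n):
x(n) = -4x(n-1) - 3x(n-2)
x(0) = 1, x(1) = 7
Characteristic equation: x² + 4x + 3 = 0, which factors as (x - (-3))(x - (-1)) = 0.
Roots r₁ = -3, r₂ = -1 (distinct).
General solution: x(n) = A·(-3)^n + B·(-1)^n.
From x(0) = 1: A + B = 1.
From x(1) = 7: -3A - B = 7.
Solving: A = -4, B = 5.
So x(n) = 5 \left(-1\right)^{n} - 4 \left(-3\right)^{n}.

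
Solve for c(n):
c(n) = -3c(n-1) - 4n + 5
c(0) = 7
First-order linear with linear forcing.
Homogeneous solution: c_h(n) = A·(-3)^n.
Try particular c_p(n) = pn + q. Substituting:
  pn + q = -3(p(n-1) + q) - 4n + 5.
Matching the n-coefficient: p = -3p - 4 ⇒ p = -1.
Matching constants: q = 3p - 3q + 5 ⇒ q = \frac{1}{2}.
General: c(n) = A·(-3)^n - n + \frac{1}{2}.
Apply c(0) = 7: A + \frac{1}{2} = 7 ⇒ A = \frac{13}{2}.
So c(n) = \frac{13 \left(-3\right)^{n}}{2} - n + \frac{1}{2}.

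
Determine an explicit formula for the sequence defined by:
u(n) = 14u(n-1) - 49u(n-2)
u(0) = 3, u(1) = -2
Characteristic equation: x² - 14x + 49 = 0, which is (x - (7))².
Repeated root r = 7.
General solution: u(n) = (A + Bn)·(7)^n.
From u(0) = 3: A = 3.
From u(1) = -2: (A + B)·(7) = -2 ⇒ B = - \frac{23}{7}.
So u(n) = \left(3 - \frac{23 n}{7}\right) \cdot (7)^n.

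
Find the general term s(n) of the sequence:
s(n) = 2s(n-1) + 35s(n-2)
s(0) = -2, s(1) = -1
Characteristic equation: x² - 2x - 35 = 0, which factors as (x - (7))(x - (-5)) = 0.
Roots r₁ = 7, r₂ = -5 (distinct).
General solution: s(n) = A·(7)^n + B·(-5)^n.
From s(0) = -2: A + B = -2.
From s(1) = -1: 7A - 5B = -1.
Solving: A = - \frac{11}{12}, B = - \frac{13}{12}.
So s(n) = - \frac{13 \left(-5\right)^{n}}{12} - \frac{11 \cdot 7^{n}}{12}.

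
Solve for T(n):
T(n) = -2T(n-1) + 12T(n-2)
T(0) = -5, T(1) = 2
Characteristic equation: x² + 2x - 12 = 0.
Discriminant Δ = (-2)² + 4·(12) = 52.
Roots r₁,₂ = (-2 ± √52)/2, so r₁ = -1 + \sqrt{13}, r₂ = - \sqrt{13} - 1.
General solution: T(n) = A·r₁^n + B·r₂^n.
From the initial conditions, A + B = -5 and r₁A + r₂B = 2.
Since r₁ - r₂ = √52: A = (2 - (-5)r₂)/√52 = - \frac{5}{2} - \frac{3 \sqrt{13}}{26}, and B = -5 - A = - \frac{5}{2} + \frac{3 \sqrt{13}}{26}.
So T(n) = \left(- \frac{5}{2} - \frac{3 \sqrt{13}}{26}\right)\left(-1 + \sqrt{13}\right)^n + \left(- \frac{5}{2} + \frac{3 \sqrt{13}}{26}\right)\left(- \sqrt{13} - 1\right)^n.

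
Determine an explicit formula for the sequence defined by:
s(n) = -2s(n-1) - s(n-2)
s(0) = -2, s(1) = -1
Characteristic equation: x² + 2x + 1 = 0, which is (x - (-1))².
Repeated root r = -1.
General solution: s(n) = (A + Bn)·(-1)^n.
From s(0) = -2: A = -2.
From s(1) = -1: (A + B)·(-1) = -1 ⇒ B = 3.
So s(n) = \left(3 n - 2\right) \cdot (-1)^n.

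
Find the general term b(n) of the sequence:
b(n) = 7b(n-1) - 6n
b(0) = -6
First-order linear with linear forcing.
Homogeneous solution: b_h(n) = A·(7)^n.
Try particular b_p(n) = pn + q. Substituting:
  pn + q = 7(p(n-1) + q) - 6n.
Matching the n-coefficient: p = 7p - 6 ⇒ p = 1.
Matching constants: q = -7p + 7q ⇒ q = \frac{7}{6}.
General: b(n) = A·(7)^n + n + \frac{7}{6}.
Apply b(0) = -6: A + \frac{7}{6} = -6 ⇒ A = - \frac{43}{6}.
So b(n) = - \frac{43 \cdot 7^{n}}{6} + n + \frac{7}{6}.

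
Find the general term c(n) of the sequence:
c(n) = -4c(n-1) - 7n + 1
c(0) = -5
First-order linear with linear forcing.
Homogeneous solution: c_h(n) = A·(-4)^n.
Try particular c_p(n) = pn + q. Substituting:
  pn + q = -4(p(n-1) + q) - 7n + 1.
Matching the n-coefficient: p = -4p - 7 ⇒ p = - \frac{7}{5}.
Matching constants: q = 4p - 4q + 1 ⇒ q = - \frac{23}{25}.
General: c(n) = A·(-4)^n - \frac{7 n}{5} - \frac{23}{25}.
Apply c(0) = -5: A - \frac{23}{25} = -5 ⇒ A = - \frac{102}{25}.
So c(n) = - \frac{102 \left(-4\right)^{n}}{25} - \frac{7 n}{5} - \frac{23}{25}.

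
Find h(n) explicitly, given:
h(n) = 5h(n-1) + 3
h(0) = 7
First-order linear non-homogeneous.
Homogeneous solution: h_h(n) = A·(5)^n.
Try constant particular solution h_p = K: K = 5K + 3 ⇒ K = - \frac{3}{4}.
General: h(n) = A·(5)^n - \frac{3}{4}.
Apply h(0) = 7: A - \frac{3}{4} = 7 ⇒ A = \frac{31}{4}.
So h(n) = \frac{31 \cdot 5^{n}}{4} - \frac{3}{4}.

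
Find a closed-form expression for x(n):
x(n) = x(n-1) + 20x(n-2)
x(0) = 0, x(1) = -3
Characteristic equation: x² - x - 20 = 0, which factors as (x - (-4))(x - (5)) = 0.
Roots r₁ = -4, r₂ = 5 (distinct).
General solution: x(n) = A·(-4)^n + B·(5)^n.
From x(0) = 0: A + B = 0.
From x(1) = -3: -4A + 5B = -3.
Solving: A = \frac{1}{3}, B = - \frac{1}{3}.
So x(n) = \frac{\left(-4\right)^{n}}{3} - \frac{5^{n}}{3}.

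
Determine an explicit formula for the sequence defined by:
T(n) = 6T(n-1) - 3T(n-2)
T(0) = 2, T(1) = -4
Characteristic equation: x² - 6x + 3 = 0.
Discriminant Δ = (6)² + 4·(-3) = 24.
Roots r₁,₂ = (6 ± √24)/2, so r₁ = \sqrt{6} + 3, r₂ = 3 - \sqrt{6}.
General solution: T(n) = A·r₁^n + B·r₂^n.
From the initial conditions, A + B = 2 and r₁A + r₂B = -4.
Since r₁ - r₂ = √24: A = (-4 - (2)r₂)/√24 = 1 - \frac{5 \sqrt{6}}{6}, and B = 2 - A = 1 + \frac{5 \sqrt{6}}{6}.
So T(n) = \left(1 - \frac{5 \sqrt{6}}{6}\right)\left(\sqrt{6} + 3\right)^n + \left(1 + \frac{5 \sqrt{6}}{6}\right)\left(3 - \sqrt{6}\right)^n.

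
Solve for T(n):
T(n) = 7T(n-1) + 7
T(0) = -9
First-order linear non-homogeneous.
Homogeneous solution: T_h(n) = A·(7)^n.
Try constant particular solution T_p = K: K = 7K + 7 ⇒ K = - \frac{7}{6}.
General: T(n) = A·(7)^n - \frac{7}{6}.
Apply T(0) = -9: A - \frac{7}{6} = -9 ⇒ A = - \frac{47}{6}.
So T(n) = - \frac{47 \cdot 7^{n}}{6} - \frac{7}{6}.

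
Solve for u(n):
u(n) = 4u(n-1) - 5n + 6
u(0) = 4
First-order linear with linear forcing.
Homogeneous solution: u_h(n) = A·(4)^n.
Try particular u_p(n) = pn + q. Substituting:
  pn + q = 4(p(n-1) + q) - 5n + 6.
Matching the n-coefficient: p = 4p - 5 ⇒ p = \frac{5}{3}.
Matching constants: q = -4p + 4q + 6 ⇒ q = \frac{2}{9}.
General: u(n) = A·(4)^n + \frac{5 n}{3} + \frac{2}{9}.
Apply u(0) = 4: A + \frac{2}{9} = 4 ⇒ A = \frac{34}{9}.
So u(n) = \frac{34 \cdot 4^{n}}{9} + \frac{5 n}{3} + \frac{2}{9}.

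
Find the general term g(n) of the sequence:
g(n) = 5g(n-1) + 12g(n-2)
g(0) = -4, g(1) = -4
Characteristic equation: x² - 5x - 12 = 0.
Discriminant Δ = (5)² + 4·(12) = 73.
Roots r₁,₂ = (5 ± √73)/2, so r₁ = \frac{5}{2} + \frac{\sqrt{73}}{2}, r₂ = \frac{5}{2} - \frac{\sqrt{73}}{2}.
General solution: g(n) = A·r₁^n + B·r₂^n.
From the initial conditions, A + B = -4 and r₁A + r₂B = -4.
Since r₁ - r₂ = √73: A = (-4 - (-4)r₂)/√73 = -2 + \frac{6 \sqrt{73}}{73}, and B = -4 - A = -2 - \frac{6 \sqrt{73}}{73}.
So g(n) = \left(-2 + \frac{6 \sqrt{73}}{73}\right)\left(\frac{5}{2} + \frac{\sqrt{73}}{2}\right)^n + \left(-2 - \frac{6 \sqrt{73}}{73}\right)\left(\frac{5}{2} - \frac{\sqrt{73}}{2}\right)^n.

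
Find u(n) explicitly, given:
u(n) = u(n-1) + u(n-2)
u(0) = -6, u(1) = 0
Characteristic equation: x² - x - 1 = 0.
Discriminant Δ = (1)² + 4·(1) = 5.
Roots r₁,₂ = (1 ± √5)/2, so r₁ = \frac{1}{2} + \frac{\sqrt{5}}{2}, r₂ = \frac{1}{2} - \frac{\sqrt{5}}{2}.
General solution: u(n) = A·r₁^n + B·r₂^n.
From the initial conditions, A + B = -6 and r₁A + r₂B = 0.
Since r₁ - r₂ = √5: A = (0 - (-6)r₂)/√5 = -3 + \frac{3 \sqrt{5}}{5}, and B = -6 - A = -3 - \frac{3 \sqrt{5}}{5}.
So u(n) = \left(-3 + \frac{3 \sqrt{5}}{5}\right)\left(\frac{1}{2} + \frac{\sqrt{5}}{2}\right)^n + \left(-3 - \frac{3 \sqrt{5}}{5}\right)\left(\frac{1}{2} - \frac{\sqrt{5}}{2}\right)^n.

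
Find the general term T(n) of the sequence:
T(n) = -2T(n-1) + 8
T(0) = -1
First-order linear non-homogeneous.
Homogeneous solution: T_h(n) = A·(-2)^n.
Try constant particular solution T_p = K: K = -2K + 8 ⇒ K = \frac{8}{3}.
General: T(n) = A·(-2)^n + \frac{8}{3}.
Apply T(0) = -1: A + \frac{8}{3} = -1 ⇒ A = - \frac{11}{3}.
So T(n) = \frac{8}{3} - \frac{11 \left(-2\right)^{n}}{3}.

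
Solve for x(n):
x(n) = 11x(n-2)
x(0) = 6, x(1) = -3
Characteristic equation: x² - 11 = 0.
Discriminant Δ = (0)² + 4·(11) = 44.
Roots r₁,₂ = (0 ± √44)/2, so r₁ = \sqrt{11}, r₂ = - \sqrt{11}.
General solution: x(n) = A·r₁^n + B·r₂^n.
From the initial conditions, A + B = 6 and r₁A + r₂B = -3.
Since r₁ - r₂ = √44: A = (-3 - (6)r₂)/√44 = 3 - \frac{3 \sqrt{11}}{22}, and B = 6 - A = \frac{3 \sqrt{11}}{22} + 3.
So x(n) = \left(3 - \frac{3 \sqrt{11}}{22}\right)\left(\sqrt{11}\right)^n + \left(\frac{3 \sqrt{11}}{22} + 3\right)\left(- \sqrt{11}\right)^n.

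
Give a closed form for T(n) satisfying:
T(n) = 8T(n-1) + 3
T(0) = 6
First-order linear non-homogeneous.
Homogeneous solution: T_h(n) = A·(8)^n.
Try constant particular solution T_p = K: K = 8K + 3 ⇒ K = - \frac{3}{7}.
General: T(n) = A·(8)^n - \frac{3}{7}.
Apply T(0) = 6: A - \frac{3}{7} = 6 ⇒ A = \frac{45}{7}.
So T(n) = \frac{45 \cdot 8^{n}}{7} - \frac{3}{7}.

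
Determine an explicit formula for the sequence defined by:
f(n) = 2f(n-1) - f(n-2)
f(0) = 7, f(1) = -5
Characteristic equation: x² - 2x + 1 = 0, which is (x - (1))².
Repeated root r = 1.
General solution: f(n) = (A + Bn)·(1)^n.
From f(0) = 7: A = 7.
From f(1) = -5: (A + B)·(1) = -5 ⇒ B = -12.
So f(n) = \left(7 - 12 n\right) \cdot (1)^n.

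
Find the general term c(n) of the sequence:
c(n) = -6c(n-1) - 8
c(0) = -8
First-order linear non-homogeneous.
Homogeneous solution: c_h(n) = A·(-6)^n.
Try constant particular solution c_p = K: K = -6K - 8 ⇒ K = - \frac{8}{7}.
General: c(n) = A·(-6)^n - \frac{8}{7}.
Apply c(0) = -8: A - \frac{8}{7} = -8 ⇒ A = - \frac{48}{7}.
So c(n) = - \frac{48 \left(-6\right)^{n}}{7} - \frac{8}{7}.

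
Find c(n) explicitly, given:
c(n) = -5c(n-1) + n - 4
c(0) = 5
First-order linear with linear forcing.
Homogeneous solution: c_h(n) = A·(-5)^n.
Try particular c_p(n) = pn + q. Substituting:
  pn + q = -5(p(n-1) + q) + n - 4.
Matching the n-coefficient: p = -5p + 1 ⇒ p = \frac{1}{6}.
Matching constants: q = 5p - 5q - 4 ⇒ q = - \frac{19}{36}.
General: c(n) = A·(-5)^n + \frac{n}{6} - \frac{19}{36}.
Apply c(0) = 5: A - \frac{19}{36} = 5 ⇒ A = \frac{199}{36}.
So c(n) = \frac{199 \left(-5\right)^{n}}{36} + \frac{n}{6} - \frac{19}{36}.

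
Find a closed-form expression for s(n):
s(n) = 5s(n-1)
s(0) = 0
This is a homogeneous first-order recurrence with ratio 5.
By induction s(n) = s(0) · (5)^n = 0.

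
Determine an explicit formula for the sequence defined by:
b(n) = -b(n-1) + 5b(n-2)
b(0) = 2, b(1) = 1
Characteristic equation: x² + x - 5 = 0.
Discriminant Δ = (-1)² + 4·(5) = 21.
Roots r₁,₂ = (-1 ± √21)/2, so r₁ = - \frac{1}{2} + \frac{\sqrt{21}}{2}, r₂ = - \frac{\sqrt{21}}{2} - \frac{1}{2}.
General solution: b(n) = A·r₁^n + B·r₂^n.
From the initial conditions, A + B = 2 and r₁A + r₂B = 1.
Since r₁ - r₂ = √21: A = (1 - (2)r₂)/√21 = \frac{2 \sqrt{21}}{21} + 1, and B = 2 - A = 1 - \frac{2 \sqrt{21}}{21}.
So b(n) = \left(\frac{2 \sqrt{21}}{21} + 1\right)\left(- \frac{1}{2} + \frac{\sqrt{21}}{2}\right)^n + \left(1 - \frac{2 \sqrt{21}}{21}\right)\left(- \frac{\sqrt{21}}{2} - \frac{1}{2}\right)^n.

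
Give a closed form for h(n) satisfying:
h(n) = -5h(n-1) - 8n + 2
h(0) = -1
First-order linear with linear forcing.
Homogeneous solution: h_h(n) = A·(-5)^n.
Try particular h_p(n) = pn + q. Substituting:
  pn + q = -5(p(n-1) + q) - 8n + 2.
Matching the n-coefficient: p = -5p - 8 ⇒ p = - \frac{4}{3}.
Matching constants: q = 5p - 5q + 2 ⇒ q = - \frac{7}{9}.
General: h(n) = A·(-5)^n - \frac{4 n}{3} - \frac{7}{9}.
Apply h(0) = -1: A - \frac{7}{9} = -1 ⇒ A = - \frac{2}{9}.
So h(n) = - \frac{2 \left(-5\right)^{n}}{9} - \frac{4 n}{3} - \frac{7}{9}.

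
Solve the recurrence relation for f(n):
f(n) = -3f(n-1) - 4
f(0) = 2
First-order linear non-homogeneous.
Homogeneous solution: f_h(n) = A·(-3)^n.
Try constant particular solution f_p = K: K = -3K - 4 ⇒ K = -1.
General: f(n) = A·(-3)^n - 1.
Apply f(0) = 2: A - 1 = 2 ⇒ A = 3.
So f(n) = 3 \left(-3\right)^{n} - 1.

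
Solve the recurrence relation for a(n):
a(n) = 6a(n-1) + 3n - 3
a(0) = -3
First-order linear with linear forcing.
Homogeneous solution: a_h(n) = A·(6)^n.
Try particular a_p(n) = pn + q. Substituting:
  pn + q = 6(p(n-1) + q) + 3n - 3.
Matching the n-coefficient: p = 6p + 3 ⇒ p = - \frac{3}{5}.
Matching constants: q = -6p + 6q - 3 ⇒ q = - \frac{3}{25}.
General: a(n) = A·(6)^n - \frac{3 n}{5} - \frac{3}{25}.
Apply a(0) = -3: A - \frac{3}{25} = -3 ⇒ A = - \frac{72}{25}.
So a(n) = - \frac{72 \cdot 6^{n}}{25} - \frac{3 n}{5} - \frac{3}{25}.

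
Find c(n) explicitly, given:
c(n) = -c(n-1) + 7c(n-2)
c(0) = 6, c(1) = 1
Characteristic equation: x² + x - 7 = 0.
Discriminant Δ = (-1)² + 4·(7) = 29.
Roots r₁,₂ = (-1 ± √29)/2, so r₁ = - \frac{1}{2} + \frac{\sqrt{29}}{2}, r₂ = - \frac{\sqrt{29}}{2} - \frac{1}{2}.
General solution: c(n) = A·r₁^n + B·r₂^n.
From the initial conditions, A + B = 6 and r₁A + r₂B = 1.
Since r₁ - r₂ = √29: A = (1 - (6)r₂)/√29 = \frac{4 \sqrt{29}}{29} + 3, and B = 6 - A = 3 - \frac{4 \sqrt{29}}{29}.
So c(n) = \left(\frac{4 \sqrt{29}}{29} + 3\right)\left(- \frac{1}{2} + \frac{\sqrt{29}}{2}\right)^n + \left(3 - \frac{4 \sqrt{29}}{29}\right)\left(- \frac{\sqrt{29}}{2} - \frac{1}{2}\right)^n.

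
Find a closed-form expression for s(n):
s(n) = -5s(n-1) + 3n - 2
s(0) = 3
First-order linear with linear forcing.
Homogeneous solution: s_h(n) = A·(-5)^n.
Try particular s_p(n) = pn + q. Substituting:
  pn + q = -5(p(n-1) + q) + 3n - 2.
Matching the n-coefficient: p = -5p + 3 ⇒ p = \frac{1}{2}.
Matching constants: q = 5p - 5q - 2 ⇒ q = \frac{1}{12}.
General: s(n) = A·(-5)^n + \frac{n}{2} + \frac{1}{12}.
Apply s(0) = 3: A + \frac{1}{12} = 3 ⇒ A = \frac{35}{12}.
So s(n) = \frac{35 \left(-5\right)^{n}}{12} + \frac{n}{2} + \frac{1}{12}.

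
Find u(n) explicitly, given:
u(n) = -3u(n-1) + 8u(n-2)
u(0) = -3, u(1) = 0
Characteristic equation: x² + 3x - 8 = 0.
Discriminant Δ = (-3)² + 4·(8) = 41.
Roots r₁,₂ = (-3 ± √41)/2, so r₁ = - \frac{3}{2} + \frac{\sqrt{41}}{2}, r₂ = - \frac{\sqrt{41}}{2} - \frac{3}{2}.
General solution: u(n) = A·r₁^n + B·r₂^n.
From the initial conditions, A + B = -3 and r₁A + r₂B = 0.
Since r₁ - r₂ = √41: A = (0 - (-3)r₂)/√41 = - \frac{3}{2} - \frac{9 \sqrt{41}}{82}, and B = -3 - A = - \frac{3}{2} + \frac{9 \sqrt{41}}{82}.
So u(n) = \left(- \frac{3}{2} - \frac{9 \sqrt{41}}{82}\right)\left(- \frac{3}{2} + \frac{\sqrt{41}}{2}\right)^n + \left(- \frac{3}{2} + \frac{9 \sqrt{41}}{82}\right)\left(- \frac{\sqrt{41}}{2} - \frac{3}{2}\right)^n.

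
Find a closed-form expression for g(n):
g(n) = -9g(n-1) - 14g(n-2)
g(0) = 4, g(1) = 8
Characteristic equation: x² + 9x + 14 = 0, which factors as (x - (-2))(x - (-7)) = 0.
Roots r₁ = -2, r₂ = -7 (distinct).
General solution: g(n) = A·(-2)^n + B·(-7)^n.
From g(0) = 4: A + B = 4.
From g(1) = 8: -2A - 7B = 8.
Solving: A = \frac{36}{5}, B = - \frac{16}{5}.
So g(n) = \frac{36 \left(-2\right)^{n}}{5} - \frac{16 \left(-7\right)^{n}}{5}.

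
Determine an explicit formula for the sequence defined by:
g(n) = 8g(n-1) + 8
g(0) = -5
First-order linear non-homogeneous.
Homogeneous solution: g_h(n) = A·(8)^n.
Try constant particular solution g_p = K: K = 8K + 8 ⇒ K = - \frac{8}{7}.
General: g(n) = A·(8)^n - \frac{8}{7}.
Apply g(0) = -5: A - \frac{8}{7} = -5 ⇒ A = - \frac{27}{7}.
So g(n) = - \frac{27 \cdot 8^{n}}{7} - \frac{8}{7}.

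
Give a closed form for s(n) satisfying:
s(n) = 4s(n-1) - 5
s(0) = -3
First-order linear non-homogeneous.
Homogeneous solution: s_h(n) = A·(4)^n.
Try constant particular solution s_p = K: K = 4K - 5 ⇒ K = \frac{5}{3}.
General: s(n) = A·(4)^n + \frac{5}{3}.
Apply s(0) = -3: A + \frac{5}{3} = -3 ⇒ A = - \frac{14}{3}.
So s(n) = \frac{5}{3} - \frac{14 \cdot 4^{n}}{3}.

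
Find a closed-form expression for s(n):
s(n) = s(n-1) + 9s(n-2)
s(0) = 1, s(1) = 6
Characteristic equation: x² - x - 9 = 0.
Discriminant Δ = (1)² + 4·(9) = 37.
Roots r₁,₂ = (1 ± √37)/2, so r₁ = \frac{1}{2} + \frac{\sqrt{37}}{2}, r₂ = \frac{1}{2} - \frac{\sqrt{37}}{2}.
General solution: s(n) = A·r₁^n + B·r₂^n.
From the initial conditions, A + B = 1 and r₁A + r₂B = 6.
Since r₁ - r₂ = √37: A = (6 - (1)r₂)/√37 = \frac{1}{2} + \frac{11 \sqrt{37}}{74}, and B = 1 - A = \frac{1}{2} - \frac{11 \sqrt{37}}{74}.
So s(n) = \left(\frac{1}{2} + \frac{11 \sqrt{37}}{74}\right)\left(\frac{1}{2} + \frac{\sqrt{37}}{2}\right)^n + \left(\frac{1}{2} - \frac{11 \sqrt{37}}{74}\right)\left(\frac{1}{2} - \frac{\sqrt{37}}{2}\right)^n.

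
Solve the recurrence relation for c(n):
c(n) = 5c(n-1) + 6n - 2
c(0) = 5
First-order linear with linear forcing.
Homogeneous solution: c_h(n) = A·(5)^n.
Try particular c_p(n) = pn + q. Substituting:
  pn + q = 5(p(n-1) + q) + 6n - 2.
Matching the n-coefficient: p = 5p + 6 ⇒ p = - \frac{3}{2}.
Matching constants: q = -5p + 5q - 2 ⇒ q = - \frac{11}{8}.
General: c(n) = A·(5)^n - \frac{3 n}{2} - \frac{11}{8}.
Apply c(0) = 5: A - \frac{11}{8} = 5 ⇒ A = \frac{51}{8}.
So c(n) = \frac{51 \cdot 5^{n}}{8} - \frac{3 n}{2} - \frac{11}{8}.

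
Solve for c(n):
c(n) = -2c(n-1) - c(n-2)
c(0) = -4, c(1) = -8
Characteristic equation: x² + 2x + 1 = 0, which is (x - (-1))².
Repeated root r = -1.
General solution: c(n) = (A + Bn)·(-1)^n.
From c(0) = -4: A = -4.
From c(1) = -8: (A + B)·(-1) = -8 ⇒ B = 12.
So c(n) = \left(12 n - 4\right) \cdot (-1)^n.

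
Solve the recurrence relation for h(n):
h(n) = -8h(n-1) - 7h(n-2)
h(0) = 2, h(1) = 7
Characteristic equation: x² + 8x + 7 = 0, which factors as (x - (-7))(x - (-1)) = 0.
Roots r₁ = -7, r₂ = -1 (distinct).
General solution: h(n) = A·(-7)^n + B·(-1)^n.
From h(0) = 2: A + B = 2.
From h(1) = 7: -7A - B = 7.
Solving: A = - \frac{3}{2}, B = \frac{7}{2}.
So h(n) = \frac{7 \left(-1\right)^{n}}{2} - \frac{3 \left(-7\right)^{n}}{2}.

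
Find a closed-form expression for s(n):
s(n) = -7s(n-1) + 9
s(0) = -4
First-order linear non-homogeneous.
Homogeneous solution: s_h(n) = A·(-7)^n.
Try constant particular solution s_p = K: K = -7K + 9 ⇒ K = \frac{9}{8}.
General: s(n) = A·(-7)^n + \frac{9}{8}.
Apply s(0) = -4: A + \frac{9}{8} = -4 ⇒ A = - \frac{41}{8}.
So s(n) = \frac{9}{8} - \frac{41 \left(-7\right)^{n}}{8}.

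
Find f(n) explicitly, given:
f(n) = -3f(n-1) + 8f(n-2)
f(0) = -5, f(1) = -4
Characteristic equation: x² + 3x - 8 = 0.
Discriminant Δ = (-3)² + 4·(8) = 41.
Roots r₁,₂ = (-3 ± √41)/2, so r₁ = - \frac{3}{2} + \frac{\sqrt{41}}{2}, r₂ = - \frac{\sqrt{41}}{2} - \frac{3}{2}.
General solution: f(n) = A·r₁^n + B·r₂^n.
From the initial conditions, A + B = -5 and r₁A + r₂B = -4.
Since r₁ - r₂ = √41: A = (-4 - (-5)r₂)/√41 = - \frac{5}{2} - \frac{23 \sqrt{41}}{82}, and B = -5 - A = - \frac{5}{2} + \frac{23 \sqrt{41}}{82}.
So f(n) = \left(- \frac{5}{2} - \frac{23 \sqrt{41}}{82}\right)\left(- \frac{3}{2} + \frac{\sqrt{41}}{2}\right)^n + \left(- \frac{5}{2} + \frac{23 \sqrt{41}}{82}\right)\left(- \frac{\sqrt{41}}{2} - \frac{3}{2}\right)^n.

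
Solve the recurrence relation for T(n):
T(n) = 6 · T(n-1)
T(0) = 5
Pure geometric recurrence with ratio 6.
By induction T(n) = T(0) · (6)^n = 5 \cdot 6^{n}.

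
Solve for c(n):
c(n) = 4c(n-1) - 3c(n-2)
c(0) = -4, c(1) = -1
Characteristic equation: x² - 4x + 3 = 0, which factors as (x - (3))(x - (1)) = 0.
Roots r₁ = 3, r₂ = 1 (distinct).
General solution: c(n) = A·(3)^n + B·(1)^n.
From c(0) = -4: A + B = -4.
From c(1) = -1: 3A + B = -1.
Solving: A = \frac{3}{2}, B = - \frac{11}{2}.
So c(n) = \frac{3 \cdot 3^{n}}{2} - \frac{11}{2}.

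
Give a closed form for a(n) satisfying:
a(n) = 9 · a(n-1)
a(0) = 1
Pure geometric recurrence with ratio 9.
By induction a(n) = a(0) · (9)^n = 9^{n}.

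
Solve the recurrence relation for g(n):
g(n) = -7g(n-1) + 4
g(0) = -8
First-order linear non-homogeneous.
Homogeneous solution: g_h(n) = A·(-7)^n.
Try constant particular solution g_p = K: K = -7K + 4 ⇒ K = \frac{1}{2}.
General: g(n) = A·(-7)^n + \frac{1}{2}.
Apply g(0) = -8: A + \frac{1}{2} = -8 ⇒ A = - \frac{17}{2}.
So g(n) = \frac{1}{2} - \frac{17 \left(-7\right)^{n}}{2}.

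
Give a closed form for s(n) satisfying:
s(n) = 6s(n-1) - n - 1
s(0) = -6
First-order linear with linear forcing.
Homogeneous solution: s_h(n) = A·(6)^n.
Try particular s_p(n) = pn + q. Substituting:
  pn + q = 6(p(n-1) + q) - n - 1.
Matching the n-coefficient: p = 6p - 1 ⇒ p = \frac{1}{5}.
Matching constants: q = -6p + 6q - 1 ⇒ q = \frac{11}{25}.
General: s(n) = A·(6)^n + \frac{n}{5} + \frac{11}{25}.
Apply s(0) = -6: A + \frac{11}{25} = -6 ⇒ A = - \frac{161}{25}.
So s(n) = - \frac{161 \cdot 6^{n}}{25} + \frac{n}{5} + \frac{11}{25}.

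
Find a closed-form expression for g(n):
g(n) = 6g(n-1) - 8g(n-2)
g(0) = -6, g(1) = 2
Characteristic equation: x² - 6x + 8 = 0, which factors as (x - (4))(x - (2)) = 0.
Roots r₁ = 4, r₂ = 2 (distinct).
General solution: g(n) = A·(4)^n + B·(2)^n.
From g(0) = -6: A + B = -6.
From g(1) = 2: 4A + 2B = 2.
Solving: A = 7, B = -13.
So g(n) = - 13 \cdot 2^{n} + 7 \cdot 4^{n}.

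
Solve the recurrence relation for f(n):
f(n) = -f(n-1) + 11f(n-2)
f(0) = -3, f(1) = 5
Characteristic equation: x² + x - 11 = 0.
Discriminant Δ = (-1)² + 4·(11) = 45.
Roots r₁,₂ = (-1 ± √45)/2, so r₁ = - \frac{1}{2} + \frac{3 \sqrt{5}}{2}, r₂ = - \frac{3 \sqrt{5}}{2} - \frac{1}{2}.
General solution: f(n) = A·r₁^n + B·r₂^n.
From the initial conditions, A + B = -3 and r₁A + r₂B = 5.
Since r₁ - r₂ = √45: A = (5 - (-3)r₂)/√45 = - \frac{3}{2} + \frac{7 \sqrt{5}}{30}, and B = -3 - A = - \frac{3}{2} - \frac{7 \sqrt{5}}{30}.
So f(n) = \left(- \frac{3}{2} + \frac{7 \sqrt{5}}{30}\right)\left(- \frac{1}{2} + \frac{3 \sqrt{5}}{2}\right)^n + \left(- \frac{3}{2} - \frac{7 \sqrt{5}}{30}\right)\left(- \frac{3 \sqrt{5}}{2} - \frac{1}{2}\right)^n.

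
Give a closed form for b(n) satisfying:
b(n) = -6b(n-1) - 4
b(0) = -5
First-order linear non-homogeneous.
Homogeneous solution: b_h(n) = A·(-6)^n.
Try constant particular solution b_p = K: K = -6K - 4 ⇒ K = - \frac{4}{7}.
General: b(n) = A·(-6)^n - \frac{4}{7}.
Apply b(0) = -5: A - \frac{4}{7} = -5 ⇒ A = - \frac{31}{7}.
So b(n) = - \frac{31 \left(-6\right)^{n}}{7} - \frac{4}{7}.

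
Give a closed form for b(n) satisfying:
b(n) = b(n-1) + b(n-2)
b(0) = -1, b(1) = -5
Characteristic equation: x² - x - 1 = 0.
Discriminant Δ = (1)² + 4·(1) = 5.
Roots r₁,₂ = (1 ± √5)/2, so r₁ = \frac{1}{2} + \frac{\sqrt{5}}{2}, r₂ = \frac{1}{2} - \frac{\sqrt{5}}{2}.
General solution: b(n) = A·r₁^n + B·r₂^n.
From the initial conditions, A + B = -1 and r₁A + r₂B = -5.
Since r₁ - r₂ = √5: A = (-5 - (-1)r₂)/√5 = - \frac{9 \sqrt{5}}{10} - \frac{1}{2}, and B = -1 - A = - \frac{1}{2} + \frac{9 \sqrt{5}}{10}.
So b(n) = \left(- \frac{9 \sqrt{5}}{10} - \frac{1}{2}\right)\left(\frac{1}{2} + \frac{\sqrt{5}}{2}\right)^n + \left(- \frac{1}{2} + \frac{9 \sqrt{5}}{10}\right)\left(\frac{1}{2} - \frac{\sqrt{5}}{2}\right)^n.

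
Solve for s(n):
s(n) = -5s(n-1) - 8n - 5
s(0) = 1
First-order linear with linear forcing.
Homogeneous solution: s_h(n) = A·(-5)^n.
Try particular s_p(n) = pn + q. Substituting:
  pn + q = -5(p(n-1) + q) - 8n - 5.
Matching the n-coefficient: p = -5p - 8 ⇒ p = - \frac{4}{3}.
Matching constants: q = 5p - 5q - 5 ⇒ q = - \frac{35}{18}.
General: s(n) = A·(-5)^n - \frac{4 n}{3} - \frac{35}{18}.
Apply s(0) = 1: A - \frac{35}{18} = 1 ⇒ A = \frac{53}{18}.
So s(n) = \frac{53 \left(-5\right)^{n}}{18} - \frac{4 n}{3} - \frac{35}{18}.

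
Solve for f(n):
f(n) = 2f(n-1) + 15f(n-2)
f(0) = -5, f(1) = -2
Characteristic equation: x² - 2x - 15 = 0, which factors as (x - (-3))(x - (5)) = 0.
Roots r₁ = -3, r₂ = 5 (distinct).
General solution: f(n) = A·(-3)^n + B·(5)^n.
From f(0) = -5: A + B = -5.
From f(1) = -2: -3A + 5B = -2.
Solving: A = - \frac{23}{8}, B = - \frac{17}{8}.
So f(n) = - \frac{23 \left(-3\right)^{n}}{8} - \frac{17 \cdot 5^{n}}{8}.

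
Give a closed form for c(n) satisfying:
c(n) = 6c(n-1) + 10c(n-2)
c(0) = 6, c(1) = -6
Characteristic equation: x² - 6x - 10 = 0.
Discriminant Δ = (6)² + 4·(10) = 76.
Roots r₁,₂ = (6 ± √76)/2, so r₁ = 3 + \sqrt{19}, r₂ = 3 - \sqrt{19}.
General solution: c(n) = A·r₁^n + B·r₂^n.
From the initial conditions, A + B = 6 and r₁A + r₂B = -6.
Since r₁ - r₂ = √76: A = (-6 - (6)r₂)/√76 = 3 - \frac{12 \sqrt{19}}{19}, and B = 6 - A = \frac{12 \sqrt{19}}{19} + 3.
So c(n) = \left(3 - \frac{12 \sqrt{19}}{19}\right)\left(3 + \sqrt{19}\right)^n + \left(\frac{12 \sqrt{19}}{19} + 3\right)\left(3 - \sqrt{19}\right)^n.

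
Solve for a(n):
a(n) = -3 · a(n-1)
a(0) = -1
Pure geometric recurrence with ratio -3.
By induction a(n) = a(0) · (-3)^n = - \left(-3\right)^{n}.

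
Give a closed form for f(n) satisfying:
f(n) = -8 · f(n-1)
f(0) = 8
Pure geometric recurrence with ratio -8.
By induction f(n) = f(0) · (-8)^n = 8 \left(-8\right)^{n}.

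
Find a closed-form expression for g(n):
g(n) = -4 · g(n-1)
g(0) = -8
Pure geometric recurrence with ratio -4.
By induction g(n) = g(0) · (-4)^n = - 8 \left(-4\right)^{n}.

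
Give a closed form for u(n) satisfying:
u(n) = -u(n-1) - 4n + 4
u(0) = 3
First-order linear with linear forcing.
Homogeneous solution: u_h(n) = A·(-1)^n.
Try particular u_p(n) = pn + q. Substituting:
  pn + q = -(p(n-1) + q) - 4n + 4.
Matching the n-coefficient: p = -p - 4 ⇒ p = -2.
Matching constants: q = p - q + 4 ⇒ q = 1.
General: u(n) = A·(-1)^n - 2 n + 1.
Apply u(0) = 3: A + 1 = 3 ⇒ A = 2.
So u(n) = 2 \left(-1\right)^{n} - 2 n + 1.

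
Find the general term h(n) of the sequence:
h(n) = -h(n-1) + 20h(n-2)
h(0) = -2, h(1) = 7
Characteristic equation: x² + x - 20 = 0, which factors as (x - (-5))(x - (4)) = 0.
Roots r₁ = -5, r₂ = 4 (distinct).
General solution: h(n) = A·(-5)^n + B·(4)^n.
From h(0) = -2: A + B = -2.
From h(1) = 7: -5A + 4B = 7.
Solving: A = - \frac{5}{3}, B = - \frac{1}{3}.
So h(n) = - \frac{5 \left(-5\right)^{n}}{3} - \frac{4^{n}}{3}.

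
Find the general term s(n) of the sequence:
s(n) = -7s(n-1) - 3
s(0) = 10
First-order linear non-homogeneous.
Homogeneous solution: s_h(n) = A·(-7)^n.
Try constant particular solution s_p = K: K = -7K - 3 ⇒ K = - \frac{3}{8}.
General: s(n) = A·(-7)^n - \frac{3}{8}.
Apply s(0) = 10: A - \frac{3}{8} = 10 ⇒ A = \frac{83}{8}.
So s(n) = \frac{83 \left(-7\right)^{n}}{8} - \frac{3}{8}.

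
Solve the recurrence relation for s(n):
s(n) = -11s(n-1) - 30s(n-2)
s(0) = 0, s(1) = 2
Characteristic equation: x² + 11x + 30 = 0, which factors as (x - (-6))(x - (-5)) = 0.
Roots r₁ = -6, r₂ = -5 (distinct).
General solution: s(n) = A·(-6)^n + B·(-5)^n.
From s(0) = 0: A + B = 0.
From s(1) = 2: -6A - 5B = 2.
Solving: A = -2, B = 2.
So s(n) = 2 \left(-5\right)^{n} - 2 \left(-6\right)^{n}.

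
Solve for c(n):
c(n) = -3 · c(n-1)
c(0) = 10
Pure geometric recurrence with ratio -3.
By induction c(n) = c(0) · (-3)^n = 10 \left(-3\right)^{n}.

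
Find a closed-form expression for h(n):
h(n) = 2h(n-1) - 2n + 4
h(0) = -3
First-order linear with linear forcing.
Homogeneous solution: h_h(n) = A·(2)^n.
Try particular h_p(n) = pn + q. Substituting:
  pn + q = 2(p(n-1) + q) - 2n + 4.
Matching the n-coefficient: p = 2p - 2 ⇒ p = 2.
Matching constants: q = -2p + 2q + 4 ⇒ q = 0.
General: h(n) = A·(2)^n + 2 n + 0.
Apply h(0) = -3: A + 0 = -3 ⇒ A = -3.
So h(n) = - 3 \cdot 2^{n} + 2 n.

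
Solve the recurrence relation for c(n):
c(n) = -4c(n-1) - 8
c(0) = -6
First-order linear non-homogeneous.
Homogeneous solution: c_h(n) = A·(-4)^n.
Try constant particular solution c_p = K: K = -4K - 8 ⇒ K = - \frac{8}{5}.
General: c(n) = A·(-4)^n - \frac{8}{5}.
Apply c(0) = -6: A - \frac{8}{5} = -6 ⇒ A = - \frac{22}{5}.
So c(n) = - \frac{22 \left(-4\right)^{n}}{5} - \frac{8}{5}.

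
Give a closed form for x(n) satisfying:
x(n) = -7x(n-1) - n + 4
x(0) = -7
First-order linear with linear forcing.
Homogeneous solution: x_h(n) = A·(-7)^n.
Try particular x_p(n) = pn + q. Substituting:
  pn + q = -7(p(n-1) + q) - n + 4.
Matching the n-coefficient: p = -7p - 1 ⇒ p = - \frac{1}{8}.
Matching constants: q = 7p - 7q + 4 ⇒ q = \frac{25}{64}.
General: x(n) = A·(-7)^n - \frac{n}{8} + \frac{25}{64}.
Apply x(0) = -7: A + \frac{25}{64} = -7 ⇒ A = - \frac{473}{64}.
So x(n) = - \frac{473 \left(-7\right)^{n}}{64} - \frac{n}{8} + \frac{25}{64}.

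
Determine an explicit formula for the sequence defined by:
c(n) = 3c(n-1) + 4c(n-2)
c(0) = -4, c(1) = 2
Characteristic equation: x² - 3x - 4 = 0, which factors as (x - (4))(x - (-1)) = 0.
Roots r₁ = 4, r₂ = -1 (distinct).
General solution: c(n) = A·(4)^n + B·(-1)^n.
From c(0) = -4: A + B = -4.
From c(1) = 2: 4A - B = 2.
Solving: A = - \frac{2}{5}, B = - \frac{18}{5}.
So c(n) = - \frac{18 \left(-1\right)^{n}}{5} - \frac{2 \cdot 4^{n}}{5}.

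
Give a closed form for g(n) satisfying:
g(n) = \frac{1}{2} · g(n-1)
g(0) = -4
Pure geometric recurrence with ratio \frac{1}{2}.
By induction g(n) = g(0) · (\frac{1}{2})^n = - 4 \cdot 2^{- n}.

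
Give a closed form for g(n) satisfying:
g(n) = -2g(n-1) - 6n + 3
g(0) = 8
First-order linear with linear forcing.
Homogeneous solution: g_h(n) = A·(-2)^n.
Try particular g_p(n) = pn + q. Substituting:
  pn + q = -2(p(n-1) + q) - 6n + 3.
Matching the n-coefficient: p = -2p - 6 ⇒ p = -2.
Matching constants: q = 2p - 2q + 3 ⇒ q = - \frac{1}{3}.
General: g(n) = A·(-2)^n - 2 n - \frac{1}{3}.
Apply g(0) = 8: A - \frac{1}{3} = 8 ⇒ A = \frac{25}{3}.
So g(n) = \frac{25 \left(-2\right)^{n}}{3} - 2 n - \frac{1}{3}.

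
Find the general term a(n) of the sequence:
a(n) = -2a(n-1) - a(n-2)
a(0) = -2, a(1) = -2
Characteristic equation: x² + 2x + 1 = 0, which is (x - (-1))².
Repeated root r = -1.
General solution: a(n) = (A + Bn)·(-1)^n.
From a(0) = -2: A = -2.
From a(1) = -2: (A + B)·(-1) = -2 ⇒ B = 4.
So a(n) = \left(4 n - 2\right) \cdot (-1)^n.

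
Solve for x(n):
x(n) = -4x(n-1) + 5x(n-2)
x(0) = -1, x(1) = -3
Characteristic equation: x² + 4x - 5 = 0, which factors as (x - (-5))(x - (1)) = 0.
Roots r₁ = -5, r₂ = 1 (distinct).
General solution: x(n) = A·(-5)^n + B·(1)^n.
From x(0) = -1: A + B = -1.
From x(1) = -3: -5A + B = -3.
Solving: A = \frac{1}{3}, B = - \frac{4}{3}.
So x(n) = \frac{\left(-5\right)^{n}}{3} - \frac{4}{3}.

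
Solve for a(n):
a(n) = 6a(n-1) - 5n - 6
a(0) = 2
First-order linear with linear forcing.
Homogeneous solution: a_h(n) = A·(6)^n.
Try particular a_p(n) = pn + q. Substituting:
  pn + q = 6(p(n-1) + q) - 5n - 6.
Matching the n-coefficient: p = 6p - 5 ⇒ p = 1.
Matching constants: q = -6p + 6q - 6 ⇒ q = \frac{12}{5}.
General: a(n) = A·(6)^n + n + \frac{12}{5}.
Apply a(0) = 2: A + \frac{12}{5} = 2 ⇒ A = - \frac{2}{5}.
So a(n) = - \frac{2 \cdot 6^{n}}{5} + n + \frac{12}{5}.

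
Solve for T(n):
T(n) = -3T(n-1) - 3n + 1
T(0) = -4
First-order linear with linear forcing.
Homogeneous solution: T_h(n) = A·(-3)^n.
Try particular T_p(n) = pn + q. Substituting:
  pn + q = -3(p(n-1) + q) - 3n + 1.
Matching the n-coefficient: p = -3p - 3 ⇒ p = - \frac{3}{4}.
Matching constants: q = 3p - 3q + 1 ⇒ q = - \frac{5}{16}.
General: T(n) = A·(-3)^n - \frac{3 n}{4} - \frac{5}{16}.
Apply T(0) = -4: A - \frac{5}{16} = -4 ⇒ A = - \frac{59}{16}.
So T(n) = - \frac{59 \left(-3\right)^{n}}{16} - \frac{3 n}{4} - \frac{5}{16}.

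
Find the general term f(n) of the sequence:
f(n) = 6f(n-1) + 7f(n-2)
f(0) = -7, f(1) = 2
Characteristic equation: x² - 6x - 7 = 0, which factors as (x - (7))(x - (-1)) = 0.
Roots r₁ = 7, r₂ = -1 (distinct).
General solution: f(n) = A·(7)^n + B·(-1)^n.
From f(0) = -7: A + B = -7.
From f(1) = 2: 7A - B = 2.
Solving: A = - \frac{5}{8}, B = - \frac{51}{8}.
So f(n) = - \frac{51 \left(-1\right)^{n}}{8} - \frac{5 \cdot 7^{n}}{8}.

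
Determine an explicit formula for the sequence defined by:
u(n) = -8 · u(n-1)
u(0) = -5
Pure geometric recurrence with ratio -8.
By induction u(n) = u(0) · (-8)^n = - 5 \left(-8\right)^{n}.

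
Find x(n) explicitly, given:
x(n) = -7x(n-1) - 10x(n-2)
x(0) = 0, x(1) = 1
Characteristic equation: x² + 7x + 10 = 0, which factors as (x - (-5))(x - (-2)) = 0.
Roots r₁ = -5, r₂ = -2 (distinct).
General solution: x(n) = A·(-5)^n + B·(-2)^n.
From x(0) = 0: A + B = 0.
From x(1) = 1: -5A - 2B = 1.
Solving: A = - \frac{1}{3}, B = \frac{1}{3}.
So x(n) = \frac{\left(-2\right)^{n}}{3} - \frac{\left(-5\right)^{n}}{3}.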